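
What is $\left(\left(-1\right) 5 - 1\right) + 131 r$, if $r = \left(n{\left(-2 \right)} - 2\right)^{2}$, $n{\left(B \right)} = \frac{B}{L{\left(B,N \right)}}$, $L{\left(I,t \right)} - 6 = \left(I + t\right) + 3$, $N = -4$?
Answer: $\frac{8330}{9} \approx 925.56$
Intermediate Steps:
$L{\left(I,t \right)} = 9 + I + t$ ($L{\left(I,t \right)} = 6 + \left(\left(I + t\right) + 3\right) = 6 + \left(3 + I + t\right) = 9 + I + t$)
$n{\left(B \right)} = \frac{B}{5 + B}$ ($n{\left(B \right)} = \frac{B}{9 + B - 4} = \frac{B}{5 + B}$)
$r = \frac{64}{9}$ ($r = \left(- \frac{2}{5 - 2} - 2\right)^{2} = \left(- \frac{2}{3} - 2\right)^{2} = \left(- \frac{8}{3}\right)^{2} = \frac{64}{9} \approx 7.1111$)
$\left(\left(-1\right) 5 - 1\right) + 131 r = \left(\left(-1\right) 5 - 1\right) + 131 \cdot \frac{64}{9} = \left(-5 - 1\right) + \frac{8384}{9} = -6 + \frac{8384}{9} = \frac{8330}{9}$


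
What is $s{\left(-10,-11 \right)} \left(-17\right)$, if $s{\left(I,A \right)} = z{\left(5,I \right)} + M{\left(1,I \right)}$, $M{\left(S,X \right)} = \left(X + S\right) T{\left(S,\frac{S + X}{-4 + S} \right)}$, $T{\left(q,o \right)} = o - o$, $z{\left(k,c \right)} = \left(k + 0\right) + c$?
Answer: $85$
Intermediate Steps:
$z{\left(k,c \right)} = c + k$ ($z{\left(k,c \right)} = k + c = c + k$)
$T{\left(q,o \right)} = 0$
$M{\left(S,X \right)} = 0$ ($M{\left(S,X \right)} = \left(X + S\right) 0 = \left(S + X\right) 0 = 0$)
$s{\left(I,A \right)} = 5 + I$ ($s{\left(I,A \right)} = \left(I + 5\right) + 0 = \left(5 + I\right) + 0 = 5 + I$)
$s{\left(-10,-11 \right)} \left(-17\right) = \left(5 - 10\right) \left(-17\right) = \left(-5\right) \left(-17\right) = 85$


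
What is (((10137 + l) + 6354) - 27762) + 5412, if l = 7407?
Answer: 1548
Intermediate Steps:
(((10137 + l) + 6354) - 27762) + 5412 = (((10137 + 7407) + 6354) - 27762) + 5412 = ((17544 + 6354) - 27762) + 5412 = (23898 - 27762) + 5412 = -3864 + 5412 = 1548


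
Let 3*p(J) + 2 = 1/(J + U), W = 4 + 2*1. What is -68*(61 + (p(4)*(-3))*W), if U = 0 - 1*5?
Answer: -5372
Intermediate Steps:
U = -5 (U = 0 - 5 = -5)
W = 6 (W = 4 + 2 = 6)
p(J) = -⅔ + 1/(3*(-5 + J)) (p(J) = -⅔ + 1/(3*(J - 5)) = -⅔ + 1/(3*(-5 + J)))
-68*(61 + (p(4)*(-3))*W) = -68*(61 + (((11 - 2*4)/(3*(-5 + 4)))*(-3))*6) = -68*(61 + (((⅓)*(11 - 8)/(-1))*(-3))*6) = -68*(61 + (((⅓)*(-1)*3)*(-3))*6) = -68*(61 - 1*(-3)*6) = -68*(61 + 3*6) = -68*(61 + 18) = -68*79 = -5372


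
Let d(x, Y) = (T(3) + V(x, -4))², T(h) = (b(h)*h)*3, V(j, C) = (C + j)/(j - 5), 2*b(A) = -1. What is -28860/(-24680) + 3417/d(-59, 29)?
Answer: 5781385121/20823750 ≈ 277.63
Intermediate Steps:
b(A) = -½ (b(A) = (½)*(-1) = -½)
V(j, C) = (C + j)/(-5 + j)
T(h) = -3*h/2 (T(h) = -h/2*3 = -3*h/2)
d(x, Y) = (-9/2 + (-4 + x)/(-5 + x))² (d(x, Y) = (-3/2*3 + (-4 + x)/(-5 + x))² = (-9/2 + (-4 + x)/(-5 + x))²)
-28860/(-24680) + 3417/d(-59, 29) = -28860/(-24680) + 3417/(((-37 + 7*(-59))²/(4*(-5 - 59)²))) = -28860*(-1/24680) + 3417/(((¼)*(-37 - 413)²/(-64)²)) = 1443/1234 + 3417/(((¼)*(-450)²*(1/4096))) = 1443/1234 + 3417/(((¼)*202500*(1/4096))) = 1443/1234 + 3417/(50625/4096) = 1443/1234 + 3417*(4096/50625) = 1443/1234 + 4665344/16875 = 5781385121/20823750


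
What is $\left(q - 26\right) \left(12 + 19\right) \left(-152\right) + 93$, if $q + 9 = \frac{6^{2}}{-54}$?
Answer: $\frac{504463}{3} \approx 1.6815 \cdot 10^{5}$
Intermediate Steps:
$q = - \frac{29}{3}$ ($q = -9 + \frac{6^{2}}{-54} = -9 + 36 \left(- \frac{1}{54}\right) = -9 - \frac{2}{3} = - \frac{29}{3} \approx -9.6667$)
$\left(q - 26\right) \left(12 + 19\right) \left(-152\right) + 93 = \left(- \frac{29}{3} - 26\right) \left(12 + 19\right) \left(-152\right) + 93 = \left(- \frac{107}{3}\right) 31 \left(-152\right) + 93 = \left(- \frac{3317}{3}\right) \left(-152\right) + 93 = \frac{504184}{3} + 93 = \frac{504463}{3}$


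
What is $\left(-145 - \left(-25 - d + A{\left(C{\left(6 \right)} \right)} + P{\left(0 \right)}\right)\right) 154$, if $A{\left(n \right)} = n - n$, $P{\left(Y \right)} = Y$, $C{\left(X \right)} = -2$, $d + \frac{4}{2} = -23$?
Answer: $-22330$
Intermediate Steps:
$d = -25$ ($d = -2 - 23 = -25$)
$A{\left(n \right)} = 0$
$\left(-145 - \left(-25 - d + A{\left(C{\left(6 \right)} \right)} + P{\left(0 \right)}\right)\right) 154 = \left(-145 - 0\right) 154 = \left(-145 + \left(-25 + 25\right)\right) 154 = \left(-145 + 0\right) 154 = \left(-145\right) 154 = -22330$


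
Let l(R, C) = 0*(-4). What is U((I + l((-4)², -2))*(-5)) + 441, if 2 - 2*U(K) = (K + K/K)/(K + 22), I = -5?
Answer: 20761/47 ≈ 441.72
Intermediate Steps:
l(R, C) = 0
U(K) = 1 - (1 + K)/(2*(22 + K)) (U(K) = 1 - (K + K/K)/(2*(K + 22)) = 1 - (K + 1)/(2*(22 + K)) = 1 - (1 + K)/(2*(22 + K)))
U((I + l((-4)², -2))*(-5)) + 441 = (43 + (-5 + 0)*(-5))/(2*(22 + (-5 + 0)*(-5))) + 441 = (43 - 5*(-5))/(2*(22 - 5*(-5))) + 441 = (43 + 25)/(2*(22 + 25)) + 441 = (½)*68/47 + 441 = (½)*(1/47)*68 + 441 = 34/47 + 441 = 20761/47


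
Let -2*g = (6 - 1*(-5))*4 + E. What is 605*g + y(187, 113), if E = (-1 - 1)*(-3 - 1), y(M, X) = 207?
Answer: -15523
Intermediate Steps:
E = 8 (E = -2*(-4) = 8)
g = -26 (g = -((6 - 1*(-5))*4 + 8)/2 = -((6 + 5)*4 + 8)/2 = -(11*4 + 8)/2 = -(44 + 8)/2 = -½*52 = -26)
605*g + y(187, 113) = 605*(-26) + 207 = -15730 + 207 = -15523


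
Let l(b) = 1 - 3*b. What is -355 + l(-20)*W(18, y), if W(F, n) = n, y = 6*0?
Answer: -355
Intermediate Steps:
y = 0
-355 + l(-20)*W(18, y) = -355 + (1 - 3*(-20))*0 = -355 + (1 + 60)*0 = -355 + 61*0 = -355 + 0 = -355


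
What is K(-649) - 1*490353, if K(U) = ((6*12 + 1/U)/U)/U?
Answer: -134042625848770/273359449 ≈ -4.9035e+5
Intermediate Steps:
K(U) = (72 + 1/U)/U² (K(U) = ((72 + 1/U)/U)/U = (72 + 1/U)/U²)
K(-649) - 1*490353 = (1 + 72*(-649))/(-649)³ - 1*490353 = -(1 - 46728)/273359449 - 490353 = -1/273359449*(-46727) - 490353 = 46727/273359449 - 490353 = -134042625848770/273359449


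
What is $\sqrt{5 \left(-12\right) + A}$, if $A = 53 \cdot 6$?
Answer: $\sqrt{258} \approx 16.062$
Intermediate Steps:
$A = 318$
$\sqrt{5 \left(-12\right) + A} = \sqrt{5 \left(-12\right) + 318} = \sqrt{-60 + 318} = \sqrt{258}$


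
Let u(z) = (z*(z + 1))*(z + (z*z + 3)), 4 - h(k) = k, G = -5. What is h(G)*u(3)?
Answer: 1620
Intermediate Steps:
h(k) = 4 - k
u(z) = z*(1 + z)*(3 + z + z²) (u(z) = (z*(1 + z))*(z + (z² + 3)) = (z*(1 + z))*(z + (3 + z²)) = (z*(1 + z))*(3 + z + z²) = z*(1 + z)*(3 + z + z²))
h(G)*u(3) = (4 - 1*(-5))*(3*(3 + 3³ + 2*3² + 4*3)) = (4 + 5)*(3*(3 + 27 + 2*9 + 12)) = 9*(3*(3 + 27 + 18 + 12)) = 9*(3*60) = 9*180 = 1620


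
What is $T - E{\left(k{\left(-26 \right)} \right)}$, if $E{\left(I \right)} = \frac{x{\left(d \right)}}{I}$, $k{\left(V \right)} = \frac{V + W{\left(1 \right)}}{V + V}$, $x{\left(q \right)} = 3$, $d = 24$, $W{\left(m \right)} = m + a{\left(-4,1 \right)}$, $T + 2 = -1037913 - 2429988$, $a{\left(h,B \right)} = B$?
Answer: $- \frac{6935819}{2} \approx -3.4679 \cdot 10^{6}$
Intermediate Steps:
$T = -3467903$ ($T = -2 - 3467901 = -3467903$)
$W{\left(m \right)} = 1 + m$ ($W{\left(m \right)} = m + 1 = 1 + m$)
$k{\left(V \right)} = \frac{2 + V}{2 V}$ ($k{\left(V \right)} = \frac{V + \left(1 + 1\right)}{V + V} = \frac{V + 2}{2 V} = \left(2 + V\right) \frac{1}{2 V} = \frac{2 + V}{2 V}$)
$E{\left(I \right)} = \frac{3}{I}$
$T - E{\left(k{\left(-26 \right)} \right)} = -3467903 - \frac{3}{\frac{1}{2} \frac{1}{-26} \left(2 - 26\right)} = -3467903 - \frac{3}{\frac{1}{2} \left(- \frac{1}{26}\right) \left(-24\right)} = -3467903 - \frac{3}{\frac{6}{13}} = -3467903 - 3 \cdot \frac{13}{6} = -3467903 - \frac{13}{2} = - \frac{6935819}{2}$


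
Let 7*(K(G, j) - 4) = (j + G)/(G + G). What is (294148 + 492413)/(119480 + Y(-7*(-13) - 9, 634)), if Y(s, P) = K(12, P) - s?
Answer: 66071124/10030091 ≈ 6.5873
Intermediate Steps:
K(G, j) = 4 + (G + j)/(14*G) (K(G, j) = 4 + ((j + G)/(G + G))/7 = 4 + ((G + j)/((2*G)))/7 = 4 + ((G + j)*(1/(2*G)))/7 = 4 + ((G + j)/(2*G))/7 = 4 + (G + j)/(14*G))
Y(s, P) = 57/14 - s + P/168 (Y(s, P) = (1/14)*(P + 57*12)/12 - s = (1/14)*(1/12)*(P + 684) - s = (1/14)*(1/12)*(684 + P) - s = (57/14 + P/168) - s = 57/14 - s + P/168)
(294148 + 492413)/(119480 + Y(-7*(-13) - 9, 634)) = (294148 + 492413)/(119480 + (57/14 - (-7*(-13) - 9) + (1/168)*634)) = 786561/(119480 + (57/14 - (91 - 9) + 317/84)) = 786561/(119480 + (57/14 - 1*82 + 317/84)) = 786561/(119480 + (57/14 - 82 + 317/84)) = 786561/(119480 - 6229/84) = 786561/(10030091/84) = 786561*(84/10030091) = 66071124/10030091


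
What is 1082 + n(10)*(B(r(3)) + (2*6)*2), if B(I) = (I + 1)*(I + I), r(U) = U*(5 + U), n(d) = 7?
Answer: 9650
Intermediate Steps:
B(I) = 2*I*(1 + I) (B(I) = (1 + I)*(2*I) = 2*I*(1 + I))
1082 + n(10)*(B(r(3)) + (2*6)*2) = 1082 + 7*(2*(3*(5 + 3))*(1 + 3*(5 + 3)) + (2*6)*2) = 1082 + 7*(2*(3*8)*(1 + 3*8) + 12*2) = 1082 + 7*(2*24*(1 + 24) + 24) = 1082 + 7*(2*24*25 + 24) = 1082 + 7*(1200 + 24) = 1082 + 7*1224 = 1082 + 8568 = 9650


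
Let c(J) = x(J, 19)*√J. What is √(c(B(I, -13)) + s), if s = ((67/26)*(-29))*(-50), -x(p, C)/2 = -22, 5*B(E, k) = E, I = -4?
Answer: √(15786875 + 74360*I*√5)/65 ≈ 61.128 + 0.3219*I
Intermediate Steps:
B(E, k) = E/5
x(p, C) = 44 (x(p, C) = -2*(-22) = 44)
c(J) = 44*√J
s = 48575/13 (s = ((67*(1/26))*(-29))*(-50) = ((67/26)*(-29))*(-50) = -1943/26*(-50) = 48575/13 ≈ 3736.5)
√(c(B(I, -13)) + s) = √(44*√((⅕)*(-4)) + 48575/13) = √(44*√(-⅘) + 48575/13) = √(44*(2*I*√5/5) + 48575/13) = √(88*I*√5/5 + 48575/13) = √(48575/13 + 88*I*√5/5)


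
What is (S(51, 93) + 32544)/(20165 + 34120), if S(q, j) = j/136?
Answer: 1475359/2460920 ≈ 0.59951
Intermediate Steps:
S(q, j) = j/136 (S(q, j) = j*(1/136) = j/136)
(S(51, 93) + 32544)/(20165 + 34120) = ((1/136)*93 + 32544)/(20165 + 34120) = (93/136 + 32544)/54285 = (4426077/136)*(1/54285) = 1475359/2460920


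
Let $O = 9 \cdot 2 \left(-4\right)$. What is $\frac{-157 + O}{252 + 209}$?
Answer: $- \frac{229}{461} \approx -0.49675$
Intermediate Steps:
$O = -72$ ($O = 9 \left(-8\right) = -72$)
$\frac{-157 + O}{252 + 209} = \frac{-157 - 72}{252 + 209} = - \frac{229}{461}$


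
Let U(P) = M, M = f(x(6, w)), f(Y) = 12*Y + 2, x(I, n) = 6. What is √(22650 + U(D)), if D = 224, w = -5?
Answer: 2*√5681 ≈ 150.74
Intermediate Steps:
f(Y) = 2 + 12*Y
M = 74 (M = 2 + 12*6 = 2 + 72 = 74)
U(P) = 74
√(22650 + U(D)) = √(22650 + 74) = √22724 = 2*√5681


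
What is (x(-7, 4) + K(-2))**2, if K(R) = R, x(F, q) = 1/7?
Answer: 169/49 ≈ 3.4490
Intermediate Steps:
x(F, q) = 1/7
(x(-7, 4) + K(-2))**2 = (1/7 - 2)**2 = (-13/7)**2 = 169/49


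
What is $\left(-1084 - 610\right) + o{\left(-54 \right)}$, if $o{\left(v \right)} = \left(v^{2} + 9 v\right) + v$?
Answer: $682$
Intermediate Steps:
$o{\left(v \right)} = v^{2} + 10 v$
$\left(-1084 - 610\right) + o{\left(-54 \right)} = \left(-1084 - 610\right) - 54 \left(10 - 54\right) = -1694 - -2376 = -1694 + 2376 = 682$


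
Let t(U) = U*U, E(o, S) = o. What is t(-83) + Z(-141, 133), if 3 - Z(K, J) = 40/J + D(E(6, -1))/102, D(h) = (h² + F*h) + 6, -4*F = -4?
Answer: 15581068/2261 ≈ 6891.2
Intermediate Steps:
F = 1 (F = -¼*(-4) = 1)
D(h) = 6 + h + h² (D(h) = (h² + 1*h) + 6 = (h² + h) + 6 = (h + h²) + 6 = 6 + h + h²)
Z(K, J) = 43/17 - 40/J (Z(K, J) = 3 - (40/J + (6 + 6 + 6²)/102) = 3 - (40/J + (6 + 6 + 36)*(1/102)) = 3 - (40/J + 48*(1/102)) = 3 - (40/J + 8/17) = 3 - (8/17 + 40/J) = 3 + (-8/17 - 40/J) = 43/17 - 40/J)
t(U) = U²
t(-83) + Z(-141, 133) = (-83)² + (43/17 - 40/133) = 6889 + (43/17 - 40*1/133) = 6889 + (43/17 - 40/133) = 6889 + 5039/2261 = 15581068/2261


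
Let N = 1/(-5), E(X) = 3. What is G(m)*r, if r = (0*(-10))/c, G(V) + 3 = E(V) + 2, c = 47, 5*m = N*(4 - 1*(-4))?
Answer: 0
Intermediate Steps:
N = -⅕ ≈ -0.20000
m = -8/25 (m = (-(4 - 1*(-4))/5)/5 = (-(4 + 4)/5)/5 = (-⅕*8)/5 = (⅕)*(-8/5) = -8/25 ≈ -0.32000)
G(V) = 2 (G(V) = -3 + (3 + 2) = -3 + 5 = 2)
r = 0 (r = (0*(-10))/47 = 0*(1/47) = 0)
G(m)*r = 2*0 = 0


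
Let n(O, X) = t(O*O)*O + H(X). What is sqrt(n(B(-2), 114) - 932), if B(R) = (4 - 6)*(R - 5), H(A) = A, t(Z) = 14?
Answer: I*sqrt(622) ≈ 24.94*I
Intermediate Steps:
B(R) = 10 - 2*R (B(R) = -2*(-5 + R) = 10 - 2*R)
n(O, X) = X + 14*O (n(O, X) = 14*O + X = X + 14*O)
sqrt(n(B(-2), 114) - 932) = sqrt((114 + 14*(10 - 2*(-2))) - 932) = sqrt((114 + 14*(10 + 4)) - 932) = sqrt((114 + 14*14) - 932) = sqrt((114 + 196) - 932) = sqrt(310 - 932) = sqrt(-622) = I*sqrt(622)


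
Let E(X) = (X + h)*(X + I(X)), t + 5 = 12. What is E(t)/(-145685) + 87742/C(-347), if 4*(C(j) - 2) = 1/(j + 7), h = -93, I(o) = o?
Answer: 17384466120876/396117515 ≈ 43887.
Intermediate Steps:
t = 7 (t = -5 + 12 = 7)
C(j) = 2 + 1/(4*(7 + j)) (C(j) = 2 + 1/(4*(j + 7)) = 2 + 1/(4*(7 + j)))
E(X) = 2*X*(-93 + X) (E(X) = (X - 93)*(X + X) = (-93 + X)*(2*X) = 2*X*(-93 + X))
E(t)/(-145685) + 87742/C(-347) = (2*7*(-93 + 7))/(-145685) + 87742/(((57 + 8*(-347))/(4*(7 - 347)))) = (2*7*(-86))*(-1/145685) + 87742/(((¼)*(57 - 2776)/(-340))) = -1204*(-1/145685) + 87742/(((¼)*(-1/340)*(-2719))) = 1204/145685 + 87742/(2719/1360) = 1204/145685 + 87742*(1360/2719) = 1204/145685 + 119329120/2719 = 17384466120876/396117515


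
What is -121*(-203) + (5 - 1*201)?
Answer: 24367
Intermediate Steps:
-121*(-203) + (5 - 1*201) = 24563 + (5 - 201) = 24563 - 196 = 24367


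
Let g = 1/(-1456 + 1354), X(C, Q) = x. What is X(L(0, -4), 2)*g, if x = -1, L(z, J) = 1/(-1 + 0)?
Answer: 1/102 ≈ 0.0098039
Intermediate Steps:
L(z, J) = -1 (L(z, J) = 1/(-1) = -1)
X(C, Q) = -1
g = -1/102 (g = 1/(-102) = -1/102 ≈ -0.0098039)
X(L(0, -4), 2)*g = -1*(-1/102) = 1/102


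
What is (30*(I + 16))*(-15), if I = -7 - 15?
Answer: 2700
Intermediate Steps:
I = -22
(30*(I + 16))*(-15) = (30*(-22 + 16))*(-15) = (30*(-6))*(-15) = -180*(-15) = 2700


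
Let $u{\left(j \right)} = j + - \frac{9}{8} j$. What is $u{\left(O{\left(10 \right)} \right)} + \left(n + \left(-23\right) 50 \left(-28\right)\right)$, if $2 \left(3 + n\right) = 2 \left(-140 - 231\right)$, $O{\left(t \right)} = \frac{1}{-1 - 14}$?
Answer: $\frac{3819121}{120} \approx 31826.0$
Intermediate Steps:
$O{\left(t \right)} = - \frac{1}{15}$ ($O{\left(t \right)} = \frac{1}{-15} = - \frac{1}{15}$)
$n = -374$ ($n = -3 + \frac{2 \left(-140 - 231\right)}{2} = -3 + \frac{2 \left(-371\right)}{2} = -3 + \frac{1}{2} \left(-742\right) = -3 - 371 = -374$)
$u{\left(j \right)} = - \frac{j}{8}$ ($u{\left(j \right)} = j + \left(-9\right) \frac{1}{8} j = j - \frac{9 j}{8} = - \frac{j}{8}$)
$u{\left(O{\left(10 \right)} \right)} + \left(n + \left(-23\right) 50 \left(-28\right)\right) = \left(- \frac{1}{8}\right) \left(- \frac{1}{15}\right) - \left(374 - \left(-23\right) 50 \left(-28\right)\right) = \frac{1}{120} - -31826 = \frac{1}{120} + \left(-374 + 32200\right) = \frac{1}{120} + 31826 = \frac{3819121}{120}$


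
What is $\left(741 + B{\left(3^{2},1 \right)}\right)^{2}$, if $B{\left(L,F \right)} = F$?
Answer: $550564$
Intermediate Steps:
$\left(741 + B{\left(3^{2},1 \right)}\right)^{2} = \left(741 + 1\right)^{2} = 742^{2} = 550564$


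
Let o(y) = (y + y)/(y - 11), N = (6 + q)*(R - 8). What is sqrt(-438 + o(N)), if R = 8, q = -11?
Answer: I*sqrt(438) ≈ 20.928*I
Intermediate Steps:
N = 0 (N = (6 - 11)*(8 - 8) = -5*0 = 0)
o(y) = 2*y/(-11 + y) (o(y) = (2*y)/(-11 + y) = 2*y/(-11 + y))
sqrt(-438 + o(N)) = sqrt(-438 + 2*0/(-11 + 0)) = sqrt(-438 + 2*0/(-11)) = sqrt(-438 + 2*0*(-1/11)) = sqrt(-438 + 0) = sqrt(-438) = I*sqrt(438)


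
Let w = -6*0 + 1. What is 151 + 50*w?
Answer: 201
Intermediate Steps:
w = 1 (w = 0 + 1 = 1)
151 + 50*w = 151 + 50*1 = 151 + 50 = 201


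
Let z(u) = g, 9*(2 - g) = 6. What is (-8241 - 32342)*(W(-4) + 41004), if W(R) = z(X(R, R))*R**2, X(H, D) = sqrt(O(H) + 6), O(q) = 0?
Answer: -4994793308/3 ≈ -1.6649e+9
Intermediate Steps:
g = 4/3 (g = 2 - 1/9*6 = 2 - 2/3 = 4/3 ≈ 1.3333)
X(H, D) = sqrt(6) (X(H, D) = sqrt(0 + 6) = sqrt(6))
z(u) = 4/3
W(R) = 4*R**2/3
(-8241 - 32342)*(W(-4) + 41004) = (-8241 - 32342)*((4/3)*(-4)**2 + 41004) = -40583*((4/3)*16 + 41004) = -40583*(64/3 + 41004) = -40583*123076/3 = -4994793308/3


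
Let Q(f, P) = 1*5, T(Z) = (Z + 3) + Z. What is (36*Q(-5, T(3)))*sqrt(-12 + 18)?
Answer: 180*sqrt(6) ≈ 440.91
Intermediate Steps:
T(Z) = 3 + 2*Z (T(Z) = (3 + Z) + Z = 3 + 2*Z)
Q(f, P) = 5
(36*Q(-5, T(3)))*sqrt(-12 + 18) = (36*5)*sqrt(-12 + 18) = 180*sqrt(6)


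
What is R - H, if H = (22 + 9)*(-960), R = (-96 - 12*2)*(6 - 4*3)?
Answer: 30480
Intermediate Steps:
R = 720 (R = (-96 - 24)*(6 - 12) = -120*(-6) = 720)
H = -29760 (H = 31*(-960) = -29760)
R - H = 720 - 1*(-29760) = 720 + 29760 = 30480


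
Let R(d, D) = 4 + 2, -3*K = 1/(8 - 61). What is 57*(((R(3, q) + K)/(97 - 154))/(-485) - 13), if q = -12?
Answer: -11428252/15423 ≈ -740.99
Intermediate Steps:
K = 1/159 (K = -1/(3*(8 - 61)) = -1/3/(-53) = -1/3*(-1/53) = 1/159 ≈ 0.0062893)
R(d, D) = 6
57*(((R(3, q) + K)/(97 - 154))/(-485) - 13) = 57*(((6 + 1/159)/(97 - 154))/(-485) - 13) = 57*(((955/159)/(-57))*(-1/485) - 13) = 57*(((955/159)*(-1/57))*(-1/485) - 13) = 57*(-955/9063*(-1/485) - 13) = 57*(191/879111 - 13) = 57*(-11428252/879111) = -11428252/15423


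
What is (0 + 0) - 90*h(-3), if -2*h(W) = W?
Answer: -135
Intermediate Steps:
h(W) = -W/2
(0 + 0) - 90*h(-3) = (0 + 0) - 90*(-½*(-3)) = 0 - 90*3/2 = 0 - 15*9 = 0 - 135 = -135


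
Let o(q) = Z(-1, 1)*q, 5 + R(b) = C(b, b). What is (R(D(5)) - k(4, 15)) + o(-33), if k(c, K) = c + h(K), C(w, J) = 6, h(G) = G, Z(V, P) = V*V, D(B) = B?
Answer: -51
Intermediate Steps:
Z(V, P) = V²
R(b) = 1 (R(b) = -5 + 6 = 1)
k(c, K) = K + c (k(c, K) = c + K = K + c)
o(q) = q (o(q) = (-1)²*q = 1*q = q)
(R(D(5)) - k(4, 15)) + o(-33) = (1 - (15 + 4)) - 33 = (1 - 1*19) - 33 = (1 - 19) - 33 = -18 - 33 = -51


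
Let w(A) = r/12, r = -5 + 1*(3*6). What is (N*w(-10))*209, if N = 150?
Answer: 67925/2 ≈ 33963.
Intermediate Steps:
r = 13 (r = -5 + 1*18 = -5 + 18 = 13)
w(A) = 13/12
(N*w(-10))*209 = (150*(13/12))*209 = (325/2)*209 = 67925/2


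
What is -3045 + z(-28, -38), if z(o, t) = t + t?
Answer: -3121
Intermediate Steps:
z(o, t) = 2*t
-3045 + z(-28, -38) = -3045 + 2*(-38) = -3045 - 76 = -3121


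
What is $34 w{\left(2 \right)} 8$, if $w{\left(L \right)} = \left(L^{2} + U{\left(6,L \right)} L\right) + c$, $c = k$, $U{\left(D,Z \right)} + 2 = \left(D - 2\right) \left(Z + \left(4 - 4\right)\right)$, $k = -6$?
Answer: $2720$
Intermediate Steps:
$U{\left(D,Z \right)} = -2 + Z \left(-2 + D\right)$ ($U{\left(D,Z \right)} = -2 + \left(D - 2\right) \left(Z + \left(4 - 4\right)\right) = -2 + \left(-2 + D\right) \left(Z + 0\right) = -2 + \left(-2 + D\right) Z = -2 + Z \left(-2 + D\right)$)
$c = -6$
$w{\left(L \right)} = -6 + L^{2} + L \left(-2 + 4 L\right)$ ($w{\left(L \right)} = \left(L^{2} + \left(-2 - 2 L + 6 L\right) L\right) - 6 = \left(L^{2} + \left(-2 + 4 L\right) L\right) - 6 = \left(L^{2} + L \left(-2 + 4 L\right)\right) - 6 = -6 + L^{2} + L \left(-2 + 4 L\right)$)
$34 w{\left(2 \right)} 8 = 34 \left(-6 - 4 + 5 \cdot 2^{2}\right) 8 = 34 \left(-6 - 4 + 5 \cdot 4\right) 8 = 34 \left(-6 - 4 + 20\right) 8 = 34 \cdot 10 \cdot 8 = 340 \cdot 8 = 2720$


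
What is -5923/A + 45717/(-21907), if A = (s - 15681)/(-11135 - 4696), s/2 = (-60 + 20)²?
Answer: -2054724547668/273421267 ≈ -7514.9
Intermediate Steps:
s = 3200 (s = 2*(-60 + 20)² = 2*(-40)² = 2*1600 = 3200)
A = 12481/15831 (A = (3200 - 15681)/(-11135 - 4696) = -12481/(-15831) = -12481*(-1/15831) = 12481/15831 ≈ 0.78839)
-5923/A + 45717/(-21907) = -5923/12481/15831 + 45717/(-21907) = -5923*15831/12481 + 45717*(-1/21907) = -93767013/12481 - 45717/21907 = -2054724547668/273421267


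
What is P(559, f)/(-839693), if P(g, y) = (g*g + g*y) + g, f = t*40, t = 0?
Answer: -313040/839693 ≈ -0.37280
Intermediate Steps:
f = 0 (f = 0*40 = 0)
P(g, y) = g + g**2 + g*y (P(g, y) = (g**2 + g*y) + g = g + g**2 + g*y)
P(559, f)/(-839693) = (559*(1 + 559 + 0))/(-839693) = (559*560)*(-1/839693) = 313040*(-1/839693) = -313040/839693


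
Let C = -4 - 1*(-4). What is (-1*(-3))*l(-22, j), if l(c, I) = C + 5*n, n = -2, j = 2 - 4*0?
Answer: -30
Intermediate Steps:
C = 0 (C = -4 + 4 = 0)
j = 2 (j = 2 + 0 = 2)
l(c, I) = -10 (l(c, I) = 0 + 5*(-2) = 0 - 10 = -10)
(-1*(-3))*l(-22, j) = -1*(-3)*(-10) = 3*(-10) = -30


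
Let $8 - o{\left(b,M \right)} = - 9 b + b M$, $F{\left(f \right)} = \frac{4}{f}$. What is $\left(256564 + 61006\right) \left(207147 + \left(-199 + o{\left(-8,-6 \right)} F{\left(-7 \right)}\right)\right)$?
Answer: $65740800840$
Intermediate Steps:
$o{\left(b,M \right)} = 8 + 9 b - M b$ ($o{\left(b,M \right)} = 8 - \left(- 9 b + b M\right) = 8 - \left(- 9 b + M b\right) = 8 + 9 b - M b$)
$\left(256564 + 61006\right) \left(207147 + \left(-199 + o{\left(-8,-6 \right)} F{\left(-7 \right)}\right)\right) = \left(256564 + 61006\right) \left(207147 - \left(199 - \left(8 + 9 \left(-8\right) - \left(-6\right) \left(-8\right)\right) \frac{4}{-7}\right)\right) = 317570 \left(207147 - \left(199 - \left(8 - 72 - 48\right) 4 \left(- \frac{1}{7}\right)\right)\right) = 317570 \left(207147 - 135\right) = 317570 \cdot 207012 = 65740800840$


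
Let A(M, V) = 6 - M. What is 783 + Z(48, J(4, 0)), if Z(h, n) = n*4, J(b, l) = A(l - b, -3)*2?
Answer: 863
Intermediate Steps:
J(b, l) = 12 - 2*l + 2*b (J(b, l) = (6 - (l - b))*2 = (6 + (b - l))*2 = (6 + b - l)*2 = 12 - 2*l + 2*b)
Z(h, n) = 4*n
783 + Z(48, J(4, 0)) = 783 + 4*(12 - 2*0 + 2*4) = 783 + 4*(12 + 0 + 8) = 783 + 4*20 = 783 + 80 = 863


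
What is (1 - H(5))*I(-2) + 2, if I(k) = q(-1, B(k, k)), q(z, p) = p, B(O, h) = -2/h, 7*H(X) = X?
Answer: 16/7 ≈ 2.2857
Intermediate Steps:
H(X) = X/7
I(k) = -2/k
(1 - H(5))*I(-2) + 2 = (1 - 5/7)*(-2/(-2)) + 2 = (1 - 1*5/7)*(-2*(-½)) + 2 = (1 - 5/7)*1 + 2 = (2/7)*1 + 2 = 2/7 + 2 = 16/7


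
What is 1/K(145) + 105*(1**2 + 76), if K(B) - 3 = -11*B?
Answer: 12871319/1592 ≈ 8085.0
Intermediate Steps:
K(B) = 3 - 11*B
1/K(145) + 105*(1**2 + 76) = 1/(3 - 11*145) + 105*(1**2 + 76) = 1/(3 - 1595) + 105*(1 + 76) = 1/(-1592) + 105*77 = -1/1592 + 8085 = 12871319/1592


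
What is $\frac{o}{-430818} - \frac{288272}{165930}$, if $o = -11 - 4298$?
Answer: $- \frac{20579629021}{11914271790} \approx -1.7273$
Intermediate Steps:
$o = -4309$ ($o = -11 - 4298 = -4309$)
$\frac{o}{-430818} - \frac{288272}{165930} = - \frac{4309}{-430818} - \frac{288272}{165930} = \left(-4309\right) \left(- \frac{1}{430818}\right) - \frac{144136}{82965} = \frac{4309}{430818} - \frac{144136}{82965} = - \frac{20579629021}{11914271790}$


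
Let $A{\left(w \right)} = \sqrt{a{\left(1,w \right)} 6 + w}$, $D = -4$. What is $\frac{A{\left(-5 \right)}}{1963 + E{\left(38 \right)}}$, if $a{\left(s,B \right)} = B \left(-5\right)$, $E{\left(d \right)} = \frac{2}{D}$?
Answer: $\frac{2 \sqrt{145}}{3925} \approx 0.0061358$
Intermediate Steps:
$E{\left(d \right)} = - \frac{1}{2}$ ($E{\left(d \right)} = \frac{2}{-4} = 2 \left(- \frac{1}{4}\right) = - \frac{1}{2}$)
$a{\left(s,B \right)} = - 5 B$
$A{\left(w \right)} = \sqrt{29} \sqrt{- w}$ ($A{\left(w \right)} = \sqrt{- 5 w 6 + w} = \sqrt{- 30 w + w} = \sqrt{- 29 w} = \sqrt{29} \sqrt{- w}$)
$\frac{A{\left(-5 \right)}}{1963 + E{\left(38 \right)}} = \frac{\sqrt{29} \sqrt{\left(-1\right) \left(-5\right)}}{1963 - \frac{1}{2}} = \frac{\sqrt{29} \sqrt{5}}{\frac{3925}{2}} = \frac{2 \sqrt{145}}{3925}$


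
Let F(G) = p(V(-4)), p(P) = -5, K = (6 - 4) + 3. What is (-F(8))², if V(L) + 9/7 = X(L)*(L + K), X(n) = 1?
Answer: 25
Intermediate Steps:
K = 5 (K = 2 + 3 = 5)
V(L) = 26/7 + L (V(L) = -9/7 + 1*(L + 5) = -9/7 + 1*(5 + L) = -9/7 + (5 + L) = 26/7 + L)
F(G) = -5
(-F(8))² = (-1*(-5))² = 5² = 25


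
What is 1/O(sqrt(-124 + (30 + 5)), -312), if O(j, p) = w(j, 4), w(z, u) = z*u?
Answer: -I*sqrt(89)/356 ≈ -0.0265*I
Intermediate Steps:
w(z, u) = u*z
O(j, p) = 4*j
1/O(sqrt(-124 + (30 + 5)), -312) = 1/(4*sqrt(-124 + (30 + 5))) = 1/(4*sqrt(-124 + 35)) = 1/(4*sqrt(-89)) = 1/(4*(I*sqrt(89))) = 1/(4*I*sqrt(89)) = -I*sqrt(89)/356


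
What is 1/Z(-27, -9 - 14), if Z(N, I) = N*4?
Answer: -1/108 ≈ -0.0092593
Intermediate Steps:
Z(N, I) = 4*N
1/Z(-27, -9 - 14) = 1/(4*(-27)) = 1/(-108) = -1/108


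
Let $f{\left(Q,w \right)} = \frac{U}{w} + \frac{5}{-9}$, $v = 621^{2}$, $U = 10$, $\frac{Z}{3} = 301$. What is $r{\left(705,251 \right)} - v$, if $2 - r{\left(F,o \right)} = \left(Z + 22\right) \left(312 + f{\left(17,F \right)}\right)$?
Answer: $- \frac{284991272}{423} \approx -6.7374 \cdot 10^{5}$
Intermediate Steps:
$Z = 903$ ($Z = 3 \cdot 301 = 903$)
$v = 385641$
$f{\left(Q,w \right)} = - \frac{5}{9} + \frac{10}{w}$ ($f{\left(Q,w \right)} = \frac{10}{w} + \frac{5}{-9} = \frac{10}{w} + 5 \left(- \frac{1}{9}\right) = \frac{10}{w} - \frac{5}{9} = - \frac{5}{9} + \frac{10}{w}$)
$r{\left(F,o \right)} = - \frac{2592757}{9} - \frac{9250}{F}$ ($r{\left(F,o \right)} = 2 - \left(903 + 22\right) \left(312 - \left(\frac{5}{9} - \frac{10}{F}\right)\right) = 2 - 925 \left(\frac{2803}{9} + \frac{10}{F}\right) = 2 - \left(\frac{2592775}{9} + \frac{9250}{F}\right) = - \frac{2592757}{9} - \frac{9250}{F}$)
$r{\left(705,251 \right)} - v = \left(- \frac{2592757}{9} - \frac{9250}{705}\right) - 385641 = \left(- \frac{2592757}{9} - \frac{1850}{141}\right) - 385641 = - \frac{121865129}{423} - 385641 = - \frac{284991272}{423}$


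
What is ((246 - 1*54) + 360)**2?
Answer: 304704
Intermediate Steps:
((246 - 1*54) + 360)**2 = ((246 - 54) + 360)**2 = (192 + 360)**2 = 552**2 = 304704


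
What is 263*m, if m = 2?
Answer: 526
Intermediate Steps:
263*m = 263*2 = 526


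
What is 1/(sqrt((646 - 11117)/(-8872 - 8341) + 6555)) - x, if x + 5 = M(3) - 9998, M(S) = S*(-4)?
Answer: 10015 + sqrt(1942343941118)/112841686 ≈ 10015.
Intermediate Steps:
M(S) = -4*S
x = -10015 (x = -5 + (-4*3 - 9998) = -5 + (-12 - 9998) = -5 - 10010 = -10015)
1/(sqrt((646 - 11117)/(-8872 - 8341) + 6555)) - x = 1/(sqrt((646 - 11117)/(-8872 - 8341) + 6555)) - 1*(-10015) = 1/(sqrt(-10471/(-17213) + 6555)) + 10015 = 1/(sqrt(-10471*(-1/17213) + 6555)) + 10015 = 1/(sqrt(10471/17213 + 6555)) + 10015 = 1/(sqrt(112841686/17213)) + 10015 = 1/(sqrt(1942343941118)/17213) + 10015 = sqrt(1942343941118)/112841686 + 10015 = 10015 + sqrt(1942343941118)/112841686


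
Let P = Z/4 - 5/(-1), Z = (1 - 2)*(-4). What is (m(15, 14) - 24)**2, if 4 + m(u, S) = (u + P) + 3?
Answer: 16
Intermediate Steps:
Z = 4 (Z = -1*(-4) = 4)
P = 6 (P = 4/4 - 5/(-1) = 4*(1/4) - 5*(-1) = 1 + 5 = 6)
m(u, S) = 5 + u (m(u, S) = -4 + ((u + 6) + 3) = -4 + ((6 + u) + 3) = -4 + (9 + u) = 5 + u)
(m(15, 14) - 24)**2 = ((5 + 15) - 24)**2 = (20 - 24)**2 = (-4)**2 = 16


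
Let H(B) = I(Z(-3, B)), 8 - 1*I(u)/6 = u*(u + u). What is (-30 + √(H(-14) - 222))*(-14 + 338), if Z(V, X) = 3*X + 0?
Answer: -9720 + 324*I*√21342 ≈ -9720.0 + 47333.0*I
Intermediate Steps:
Z(V, X) = 3*X
I(u) = 48 - 12*u² (I(u) = 48 - 6*u*(u + u) = 48 - 6*u*2*u = 48 - 12*u²)
H(B) = 48 - 108*B² (H(B) = 48 - 12*9*B² = 48 - 108*B²)
(-30 + √(H(-14) - 222))*(-14 + 338) = (-30 + √((48 - 108*(-14)²) - 222))*(-14 + 338) = (-30 + √((48 - 108*196) - 222))*324 = (-30 + √((48 - 21168) - 222))*324 = (-30 + √(-21120 - 222))*324 = (-30 + √(-21342))*324 = (-30 + I*√21342)*324 = -9720 + 324*I*√21342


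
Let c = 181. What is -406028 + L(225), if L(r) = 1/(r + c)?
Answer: -164847367/406 ≈ -4.0603e+5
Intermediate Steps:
L(r) = 1/(181 + r) (L(r) = 1/(r + 181) = 1/(181 + r))
-406028 + L(225) = -406028 + 1/(181 + 225) = -406028 + 1/406 = -164847367/406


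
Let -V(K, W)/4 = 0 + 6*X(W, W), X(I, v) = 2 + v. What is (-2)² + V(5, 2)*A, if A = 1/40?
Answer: 8/5 ≈ 1.6000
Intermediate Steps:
A = 1/40 ≈ 0.025000
V(K, W) = -48 - 24*W (V(K, W) = -4*(0 + 6*(2 + W)) = -4*(0 + (12 + 6*W)) = -4*(12 + 6*W) = -48 - 24*W)
(-2)² + V(5, 2)*A = (-2)² + (-48 - 24*2)*(1/40) = 4 + (-48 - 48)*(1/40) = 4 - 96*1/40 = 4 - 12/5 = 8/5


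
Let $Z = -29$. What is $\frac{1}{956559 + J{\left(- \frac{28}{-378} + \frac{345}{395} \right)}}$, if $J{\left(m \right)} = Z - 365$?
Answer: $\frac{1}{956165} \approx 1.0458 \cdot 10^{-6}$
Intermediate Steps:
$J{\left(m \right)} = -394$ ($J{\left(m \right)} = -29 - 365 = -394$)
$\frac{1}{956559 + J{\left(- \frac{28}{-378} + \frac{345}{395} \right)}} = \frac{1}{956559 - 394} = \frac{1}{956165}$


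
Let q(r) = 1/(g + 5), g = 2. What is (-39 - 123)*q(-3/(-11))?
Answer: -162/7 ≈ -23.143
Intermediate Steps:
q(r) = 1/7 (q(r) = 1/(2 + 5) = 1/7)
(-39 - 123)*q(-3/(-11)) = (-39 - 123)*(1/7) = -162*1/7 = -162/7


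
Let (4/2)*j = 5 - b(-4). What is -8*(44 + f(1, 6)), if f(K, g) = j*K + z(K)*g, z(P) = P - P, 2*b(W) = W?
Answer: -380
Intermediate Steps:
b(W) = W/2
z(P) = 0
j = 7/2 (j = (5 - (-4)/2)/2 = (5 - 1*(-2))/2 = (5 + 2)/2 = (1/2)*7 = 7/2 ≈ 3.5000)
f(K, g) = 7*K/2 (f(K, g) = 7*K/2 + 0*g = 7*K/2 + 0 = 7*K/2)
-8*(44 + f(1, 6)) = -8*(44 + (7/2)*1) = -8*(44 + 7/2) = -8*95/2 = -380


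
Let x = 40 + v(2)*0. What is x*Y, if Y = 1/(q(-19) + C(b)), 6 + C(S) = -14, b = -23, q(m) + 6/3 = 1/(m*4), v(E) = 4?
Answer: -3040/1673 ≈ -1.8171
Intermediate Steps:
q(m) = -2 + 1/(4*m) (q(m) = -2 + 1/(m*4) = -2 + 1/(4*m))
C(S) = -20 (C(S) = -6 - 14 = -20)
Y = -76/1673 (Y = 1/((-2 + (1/4)/(-19)) - 20) = 1/((-2 + (1/4)*(-1/19)) - 20) = 1/((-2 - 1/76) - 20) = 1/(-153/76 - 20) = 1/(-1673/76) = -76/1673 ≈ -0.045427)
x = 40 (x = 40 + 4*0 = 40 + 0 = 40)
x*Y = 40*(-76/1673) = -3040/1673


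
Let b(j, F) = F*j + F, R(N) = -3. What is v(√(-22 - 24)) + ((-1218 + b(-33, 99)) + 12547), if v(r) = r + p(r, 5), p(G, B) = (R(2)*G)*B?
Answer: 8161 - 14*I*√46 ≈ 8161.0 - 94.953*I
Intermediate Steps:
b(j, F) = F + F*j
p(G, B) = -3*B*G (p(G, B) = (-3*G)*B = -3*B*G)
v(r) = -14*r (v(r) = r - 3*5*r = r - 15*r = -14*r)
v(√(-22 - 24)) + ((-1218 + b(-33, 99)) + 12547) = -14*√(-22 - 24) + ((-1218 + 99*(1 - 33)) + 12547) = -14*I*√46 + ((-1218 + 99*(-32)) + 12547) = -14*I*√46 + ((-1218 - 3168) + 12547) = -14*I*√46 + (-4386 + 12547) = -14*I*√46 + 8161 = 8161 - 14*I*√46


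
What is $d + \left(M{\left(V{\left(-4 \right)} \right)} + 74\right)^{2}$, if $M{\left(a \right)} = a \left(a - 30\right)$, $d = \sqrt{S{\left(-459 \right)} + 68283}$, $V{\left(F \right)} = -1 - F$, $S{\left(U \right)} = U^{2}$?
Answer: $49 + 18 \sqrt{861} \approx 577.17$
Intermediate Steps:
$d = 18 \sqrt{861}$ ($d = \sqrt{\left(-459\right)^{2} + 68283} = \sqrt{210681 + 68283} = \sqrt{278964} = 18 \sqrt{861} \approx 528.17$)
$M{\left(a \right)} = a \left(-30 + a\right)$ ($M{\left(a \right)} = a \left(a - 30\right) = a \left(-30 + a\right)$)
$d + \left(M{\left(V{\left(-4 \right)} \right)} + 74\right)^{2} = 18 \sqrt{861} + \left(\left(-1 - -4\right) \left(-30 - -3\right) + 74\right)^{2} = 18 \sqrt{861} + \left(\left(-1 + 4\right) \left(-30 + \left(-1 + 4\right)\right) + 74\right)^{2} = 18 \sqrt{861} + \left(3 \left(-30 + 3\right) + 74\right)^{2} = 18 \sqrt{861} + \left(3 \left(-27\right) + 74\right)^{2} = 18 \sqrt{861} + \left(-81 + 74\right)^{2} = 18 \sqrt{861} + \left(-7\right)^{2} = 18 \sqrt{861} + 49 = 49 + 18 \sqrt{861}$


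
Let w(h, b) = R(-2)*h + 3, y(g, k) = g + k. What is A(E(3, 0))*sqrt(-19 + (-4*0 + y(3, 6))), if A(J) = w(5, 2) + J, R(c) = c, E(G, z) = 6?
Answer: -I*sqrt(10) ≈ -3.1623*I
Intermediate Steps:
w(h, b) = 3 - 2*h (w(h, b) = -2*h + 3 = 3 - 2*h)
A(J) = -7 + J (A(J) = (3 - 2*5) + J = (3 - 10) + J = -7 + J)
A(E(3, 0))*sqrt(-19 + (-4*0 + y(3, 6))) = (-7 + 6)*sqrt(-19 + (-4*0 + (3 + 6))) = -sqrt(-19 + (0 + 9)) = -sqrt(-19 + 9) = -sqrt(-10) = -I*sqrt(10)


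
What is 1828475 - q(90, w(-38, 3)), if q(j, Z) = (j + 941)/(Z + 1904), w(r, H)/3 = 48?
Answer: 3744715769/2048 ≈ 1.8285e+6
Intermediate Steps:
w(r, H) = 144 (w(r, H) = 3*48 = 144)
q(j, Z) = (941 + j)/(1904 + Z)
1828475 - q(90, w(-38, 3)) = 1828475 - (941 + 90)/(1904 + 144) = 1828475 - 1031/2048 = 3744715769/2048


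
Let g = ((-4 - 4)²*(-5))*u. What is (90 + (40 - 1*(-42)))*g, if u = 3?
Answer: -165120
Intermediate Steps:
g = -960 (g = ((-4 - 4)²*(-5))*3 = ((-8)²*(-5))*3 = (64*(-5))*3 = -320*3 = -960)
(90 + (40 - 1*(-42)))*g = (90 + (40 - 1*(-42)))*(-960) = (90 + (40 + 42))*(-960) = (90 + 82)*(-960) = 172*(-960) = -165120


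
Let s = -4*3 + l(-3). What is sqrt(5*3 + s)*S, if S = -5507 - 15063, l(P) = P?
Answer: 0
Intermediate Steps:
s = -15 (s = -4*3 - 3 = -12 - 3 = -15)
S = -20570
sqrt(5*3 + s)*S = sqrt(5*3 - 15)*(-20570) = sqrt(15 - 15)*(-20570) = sqrt(0)*(-20570) = 0*(-20570) = 0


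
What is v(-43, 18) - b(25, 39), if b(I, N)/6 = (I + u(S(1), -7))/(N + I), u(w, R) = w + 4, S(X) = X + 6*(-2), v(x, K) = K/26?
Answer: -207/208 ≈ -0.99519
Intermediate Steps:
v(x, K) = K/26 (v(x, K) = K*(1/26) = K/26)
S(X) = -12 + X (S(X) = X - 12 = -12 + X)
u(w, R) = 4 + w
b(I, N) = 6*(-7 + I)/(I + N) (b(I, N) = 6*((I + (4 + (-12 + 1)))/(N + I)) = 6*((I + (4 - 11))/(I + N)) = 6*((I - 7)/(I + N)) = 6*((-7 + I)/(I + N)) = 6*(-7 + I)/(I + N))
v(-43, 18) - b(25, 39) = (1/26)*18 - 6*(-7 + 25)/(25 + 39) = 9/13 - 6*18/64 = 9/13 - 1*27/16 = 9/13 - 27/16 = -207/208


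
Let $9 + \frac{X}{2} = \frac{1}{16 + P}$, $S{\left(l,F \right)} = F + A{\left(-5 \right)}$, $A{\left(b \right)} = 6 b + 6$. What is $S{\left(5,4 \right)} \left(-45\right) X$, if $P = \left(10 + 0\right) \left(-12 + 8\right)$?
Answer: $-16275$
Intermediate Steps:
$P = -40$ ($P = 10 \left(-4\right) = -40$)
$A{\left(b \right)} = 6 + 6 b$
$S{\left(l,F \right)} = -24 + F$ ($S{\left(l,F \right)} = F + \left(6 + 6 \left(-5\right)\right) = F + \left(6 - 30\right) = F - 24 = -24 + F$)
$X = - \frac{217}{12}$ ($X = -18 + \frac{2}{16 - 40} = -18 + \frac{2}{-24} = -18 + 2 \left(- \frac{1}{24}\right) = -18 - \frac{1}{12} = - \frac{217}{12} \approx -18.083$)
$S{\left(5,4 \right)} \left(-45\right) X = \left(-24 + 4\right) \left(-45\right) \left(- \frac{217}{12}\right) = \left(-20\right) \left(-45\right) \left(- \frac{217}{12}\right) = 900 \left(- \frac{217}{12}\right) = -16275$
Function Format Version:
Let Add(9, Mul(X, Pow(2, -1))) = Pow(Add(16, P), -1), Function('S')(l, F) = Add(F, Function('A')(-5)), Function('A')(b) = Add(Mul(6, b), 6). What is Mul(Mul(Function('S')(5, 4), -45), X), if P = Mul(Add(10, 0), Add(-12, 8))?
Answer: -16275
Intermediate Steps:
P = -40 (P = Mul(10, -4) = -40)
Function('A')(b) = Add(6, Mul(6, b))
Function('S')(l, F) = Add(-24, F) (Function('S')(l, F) = Add(F, Add(6, Mul(6, -5))) = Add(F, Add(6, -30)) = Add(F, -24) = Add(-24, F))
X = Rational(-217, 12) (X = Add(-18, Mul(2, Pow(Add(16, -40), -1))) = Add(-18, Mul(2, Pow(-24, -1))) = Add(-18, Mul(2, Rational(-1, 24))) = Add(-18, Rational(-1, 12)) = Rational(-217, 12) ≈ -18.083)
Mul(Mul(Function('S')(5, 4), -45), X) = Mul(Mul(Add(-24, 4), -45), Rational(-217, 12)) = Mul(Mul(-20, -45), Rational(-217, 12)) = Mul(900, Rational(-217, 12)) = -16275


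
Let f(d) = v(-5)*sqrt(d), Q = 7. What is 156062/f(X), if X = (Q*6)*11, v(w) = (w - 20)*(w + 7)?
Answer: -78031*sqrt(462)/11550 ≈ -145.21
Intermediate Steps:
v(w) = (-20 + w)*(7 + w)
X = 462 (X = (7*6)*11 = 42*11 = 462)
f(d) = -50*sqrt(d) (f(d) = (-140 + (-5)**2 - 13*(-5))*sqrt(d) = (-140 + 25 + 65)*sqrt(d) = -50*sqrt(d))
156062/f(X) = 156062/((-50*sqrt(462))) = 156062*(-sqrt(462)/23100) = -78031*sqrt(462)/11550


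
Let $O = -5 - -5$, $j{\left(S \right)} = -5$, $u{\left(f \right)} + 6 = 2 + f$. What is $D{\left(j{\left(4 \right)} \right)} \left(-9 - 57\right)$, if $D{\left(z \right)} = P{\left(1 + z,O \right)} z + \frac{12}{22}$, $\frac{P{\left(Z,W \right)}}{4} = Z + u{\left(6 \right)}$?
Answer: $-2676$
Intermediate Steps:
$u{\left(f \right)} = -4 + f$ ($u{\left(f \right)} = -6 + \left(2 + f\right) = -4 + f$)
$O = 0$ ($O = -5 + 5 = 0$)
$P{\left(Z,W \right)} = 8 + 4 Z$ ($P{\left(Z,W \right)} = 4 \left(Z + \left(-4 + 6\right)\right) = 4 \left(Z + 2\right) = 4 \left(2 + Z\right) = 8 + 4 Z$)
$D{\left(z \right)} = \frac{6}{11} + z \left(12 + 4 z\right)$ ($D{\left(z \right)} = \left(8 + 4 \left(1 + z\right)\right) z + \frac{12}{22} = \left(8 + \left(4 + 4 z\right)\right) z + 12 \cdot \frac{1}{22} = \left(12 + 4 z\right) z + \frac{6}{11} = z \left(12 + 4 z\right) + \frac{6}{11} = \frac{6}{11} + z \left(12 + 4 z\right)$)
$D{\left(j{\left(4 \right)} \right)} \left(-9 - 57\right) = \left(\frac{6}{11} + 4 \left(-5\right) \left(3 - 5\right)\right) \left(-9 - 57\right) = \left(\frac{6}{11} + 4 \left(-5\right) \left(-2\right)\right) \left(-9 - 57\right) = \left(\frac{6}{11} + 40\right) \left(-66\right) = \frac{446}{11} \left(-66\right) = -2676$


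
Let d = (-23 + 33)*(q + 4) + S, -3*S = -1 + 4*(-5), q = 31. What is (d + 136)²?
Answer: 243049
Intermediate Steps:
S = 7 (S = -(-1 + 4*(-5))/3 = -(-1 - 20)/3 = -⅓*(-21) = 7)
d = 357 (d = (-23 + 33)*(31 + 4) + 7 = 10*35 + 7 = 350 + 7 = 357)
(d + 136)² = (357 + 136)² = 493² = 243049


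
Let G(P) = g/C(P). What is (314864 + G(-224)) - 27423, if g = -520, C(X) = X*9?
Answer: 72435197/252 ≈ 2.8744e+5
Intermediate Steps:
C(X) = 9*X
G(P) = -520/(9*P) (G(P) = -520*1/(9*P) = -520/(9*P))
(314864 + G(-224)) - 27423 = (314864 - 520/9/(-224)) - 27423 = (314864 - 520/9*(-1/224)) - 27423 = (314864 + 65/252) - 27423 = 79345793/252 - 27423 = 72435197/252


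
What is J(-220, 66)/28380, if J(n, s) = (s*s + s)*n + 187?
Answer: -88423/2580 ≈ -34.272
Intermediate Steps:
J(n, s) = 187 + n*(s + s²) (J(n, s) = (s² + s)*n + 187 = (s + s²)*n + 187 = n*(s + s²) + 187 = 187 + n*(s + s²))
J(-220, 66)/28380 = (187 - 220*66 - 220*66²)/28380 = (187 - 14520 - 220*4356)*(1/28380) = (187 - 14520 - 958320)*(1/28380) = -972653*1/28380 = -88423/2580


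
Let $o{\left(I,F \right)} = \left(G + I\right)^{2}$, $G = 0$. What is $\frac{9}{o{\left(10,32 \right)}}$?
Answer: $\frac{9}{100} \approx 0.09$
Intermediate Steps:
$o{\left(I,F \right)} = I^{2}$ ($o{\left(I,F \right)} = \left(0 + I\right)^{2} = I^{2}$)
$\frac{9}{o{\left(10,32 \right)}} = \frac{9}{10^{2}} = \frac{9}{100}$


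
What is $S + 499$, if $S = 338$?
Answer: $837$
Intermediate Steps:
$S + 499 = 338 + 499 = 837$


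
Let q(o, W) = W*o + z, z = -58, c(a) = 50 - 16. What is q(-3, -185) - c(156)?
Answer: 463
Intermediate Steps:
c(a) = 34
q(o, W) = -58 + W*o (q(o, W) = W*o - 58 = -58 + W*o)
q(-3, -185) - c(156) = (-58 - 185*(-3)) - 1*34 = (-58 + 555) - 34 = 497 - 34 = 463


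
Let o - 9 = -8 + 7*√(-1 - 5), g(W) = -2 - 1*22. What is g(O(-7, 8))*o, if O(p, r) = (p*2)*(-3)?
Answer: -24 - 168*I*√6 ≈ -24.0 - 411.51*I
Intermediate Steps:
O(p, r) = -6*p (O(p, r) = (2*p)*(-3) = -6*p)
g(W) = -24 (g(W) = -2 - 22 = -24)
o = 1 + 7*I*√6 (o = 9 + (-8 + 7*√(-1 - 5)) = 9 + (-8 + 7*√(-6)) = 9 + (-8 + 7*(I*√6)) = 9 + (-8 + 7*I*√6) = 1 + 7*I*√6 ≈ 1.0 + 17.146*I)
g(O(-7, 8))*o = -24*(1 + 7*I*√6) = -24 - 168*I*√6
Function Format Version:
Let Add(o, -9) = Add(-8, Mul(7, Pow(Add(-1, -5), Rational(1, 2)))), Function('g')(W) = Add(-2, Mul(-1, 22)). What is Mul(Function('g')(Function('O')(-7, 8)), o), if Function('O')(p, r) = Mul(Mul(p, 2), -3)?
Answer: Add(-24, Mul(-168, I, Pow(6, Rational(1, 2)))) ≈ Add(-24.000, Mul(-411.51, I))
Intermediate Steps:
Function('O')(p, r) = Mul(-6, p) (Function('O')(p, r) = Mul(Mul(2, p), -3) = Mul(-6, p))
Function('g')(W) = -24 (Function('g')(W) = Add(-2, -22) = -24)
o = Add(1, Mul(7, I, Pow(6, Rational(1, 2)))) (o = Add(9, Add(-8, Mul(7, Pow(Add(-1, -5), Rational(1, 2))))) = Add(9, Add(-8, Mul(7, Pow(-6, Rational(1, 2))))) = Add(9, Add(-8, Mul(7, Mul(I, Pow(6, Rational(1, 2)))))) = Add(9, Add(-8, Mul(7, I, Pow(6, Rational(1, 2))))) = Add(1, Mul(7, I, Pow(6, Rational(1, 2)))) ≈ Add(1.0000, Mul(17.146, I)))
Mul(Function('g')(Function('O')(-7, 8)), o) = Mul(-24, Add(1, Mul(7, I, Pow(6, Rational(1, 2))))) = Add(-24, Mul(-168, I, Pow(6, Rational(1, 2))))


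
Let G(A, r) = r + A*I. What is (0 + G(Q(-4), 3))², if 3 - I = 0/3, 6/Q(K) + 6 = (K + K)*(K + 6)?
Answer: 576/121 ≈ 4.7603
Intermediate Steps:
Q(K) = 6/(-6 + 2*K*(6 + K)) (Q(K) = 6/(-6 + (K + K)*(K + 6)) = 6/(-6 + (2*K)*(6 + K)) = 6/(-6 + 2*K*(6 + K)))
I = 3 (I = 3 - 0/3 = 3 - 1*0 = 3 + 0 = 3)
G(A, r) = r + 3*A (G(A, r) = r + A*3 = r + 3*A)
(0 + G(Q(-4), 3))² = (0 + (3 + 3*(3/(-3 + (-4)² + 6*(-4)))))² = (0 + (3 + 3*(3/(-3 + 16 - 24))))² = (0 + (3 + 3*(3/(-11))))² = (0 + (3 + 3*(3*(-1/11))))² = (0 + (3 + 3*(-3/11)))² = (0 + (3 - 9/11))² = (0 + 24/11)² = (24/11)² = 576/121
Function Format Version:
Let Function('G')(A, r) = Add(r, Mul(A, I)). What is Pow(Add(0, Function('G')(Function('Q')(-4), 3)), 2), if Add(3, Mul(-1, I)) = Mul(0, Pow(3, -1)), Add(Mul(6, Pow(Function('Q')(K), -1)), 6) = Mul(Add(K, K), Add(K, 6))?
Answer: Rational(576, 121) ≈ 4.7603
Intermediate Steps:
Function('Q')(K) = Mul(6, Pow(Add(-6, Mul(2, K, Add(6, K))), -1)) (Function('Q')(K) = Mul(6, Pow(Add(-6, Mul(Add(K, K), Add(K, 6))), -1)) = Mul(6, Pow(Add(-6, Mul(Mul(2, K), Add(6, K))), -1)) = Mul(6, Pow(Add(-6, Mul(2, K, Add(6, K))), -1)))
I = 3 (I = Add(3, Mul(-1, Mul(0, Pow(3, -1)))) = Add(3, Mul(-1, Mul(0, Rational(1, 3)))) = Add(3, Mul(-1, 0)) = Add(3, 0) = 3)
Function('G')(A, r) = Add(r, Mul(3, A)) (Function('G')(A, r) = Add(r, Mul(A, 3)) = Add(r, Mul(3, A)))
Pow(Add(0, Function('G')(Function('Q')(-4), 3)), 2) = Pow(Add(0, Add(3, Mul(3, Mul(3, Pow(Add(-3, Pow(-4, 2), Mul(6, -4)), -1))))), 2) = Pow(Add(0, Add(3, Mul(3, Mul(3, Pow(Add(-3, 16, -24), -1))))), 2) = Pow(Add(0, Add(3, Mul(3, Mul(3, Pow(-11, -1))))), 2) = Pow(Add(0, Add(3, Mul(3, Mul(3, Rational(-1, 11))))), 2) = Pow(Add(0, Add(3, Mul(3, Rational(-3, 11)))), 2) = Pow(Add(0, Add(3, Rational(-9, 11))), 2) = Pow(Add(0, Rational(24, 11)), 2) = Pow(Rational(24, 11), 2) = Rational(576, 121)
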